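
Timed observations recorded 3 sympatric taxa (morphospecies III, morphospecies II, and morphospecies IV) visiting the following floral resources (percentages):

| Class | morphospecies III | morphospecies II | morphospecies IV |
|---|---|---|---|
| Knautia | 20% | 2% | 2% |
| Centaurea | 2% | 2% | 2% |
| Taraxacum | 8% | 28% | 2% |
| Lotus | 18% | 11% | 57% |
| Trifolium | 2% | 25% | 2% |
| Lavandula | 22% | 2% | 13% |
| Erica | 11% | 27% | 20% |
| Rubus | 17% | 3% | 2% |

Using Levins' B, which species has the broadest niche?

Convert percentages to proportions (divide by 100).
Σp_IIIᵢ² = 0.20² + 0.02² + 0.08² + 0.18² + 0.02² + 0.22² + 0.11² + 0.17² = 0.0400 + 0.0004 + 0.0064 + 0.0324 + 0.0004 + 0.0484 + 0.0121 + 0.0289 = 0.1690
B_III = 1 / 0.1690 = 5.9172
Σp_IIᵢ² = 0.02² + 0.02² + 0.28² + 0.11² + 0.25² + 0.02² + 0.27² + 0.03² = 0.0004 + 0.0004 + 0.0784 + 0.0121 + 0.0625 + 0.0004 + 0.0729 + 0.0009 = 0.2280
B_II = 1 / 0.2280 = 4.3860
Σp_IVᵢ² = 0.02² + 0.02² + 0.02² + 0.57² + 0.02² + 0.13² + 0.20² + 0.02² = 0.0004 + 0.0004 + 0.0004 + 0.3249 + 0.0004 + 0.0169 + 0.0400 + 0.0004 = 0.3838
B_IV = 1 / 0.3838 = 2.6055
Highest B → broadest niche (most generalist): morphospecies III (B = 5.92).

morphospecies III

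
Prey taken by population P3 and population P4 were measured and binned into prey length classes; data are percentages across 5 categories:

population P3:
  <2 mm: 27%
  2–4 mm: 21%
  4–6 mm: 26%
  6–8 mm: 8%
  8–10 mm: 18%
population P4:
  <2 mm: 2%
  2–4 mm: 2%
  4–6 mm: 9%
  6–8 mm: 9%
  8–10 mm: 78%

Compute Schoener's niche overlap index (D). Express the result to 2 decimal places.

Convert percentages to proportions (divide by 100).
Σ|p₁ᵢ − p₂ᵢ| = 0.25 + 0.19 + 0.17 + 0.01 + 0.60 = 1.22
D = 1 − ½ × 1.22 = 1 − 0.610 = 0.3900

0.39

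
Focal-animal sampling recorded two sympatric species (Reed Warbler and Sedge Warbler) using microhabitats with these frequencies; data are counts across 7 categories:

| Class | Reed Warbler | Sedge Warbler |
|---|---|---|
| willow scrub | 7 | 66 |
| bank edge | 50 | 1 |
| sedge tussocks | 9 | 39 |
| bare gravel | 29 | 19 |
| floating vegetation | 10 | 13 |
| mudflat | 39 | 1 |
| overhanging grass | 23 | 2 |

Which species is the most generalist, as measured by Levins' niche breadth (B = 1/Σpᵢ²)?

Proportions for Reed Warbler (n=167): 7/167=0.0419, 50/167=0.2994, 9/167=0.0539, 29/167=0.1737, 10/167=0.0599, 39/167=0.2335, 23/167=0.1377
Proportions for Sedge Warbler (n=141): 66/141=0.4681, 1/141=0.0071, 39/141=0.2766, 19/141=0.1348, 13/141=0.0922, 1/141=0.0071, 2/141=0.0142
Σp_Reedᵢ² = 0.0419² + 0.2994² + 0.0539² + 0.1737² + 0.0599² + 0.2335² + 0.1377² = 0.001756 + 0.089640 + 0.002905 + 0.030172 + 0.003588 + 0.054522 + 0.018961 = 0.201544
B_Reed = 1 / 0.201544 = 4.9617
Σp_Sedgᵢ² = 0.4681² + 0.0071² + 0.2766² + 0.1348² + 0.0922² + 0.0071² + 0.0142² = 0.219118 + 0.000050 + 0.076508 + 0.018171 + 0.008501 + 0.000050 + 0.000202 = 0.322600
B_Sedg = 1 / 0.322600 = 3.0998
Highest B → broadest niche (most generalist): Reed Warbler (B = 4.96).

Reed Warbler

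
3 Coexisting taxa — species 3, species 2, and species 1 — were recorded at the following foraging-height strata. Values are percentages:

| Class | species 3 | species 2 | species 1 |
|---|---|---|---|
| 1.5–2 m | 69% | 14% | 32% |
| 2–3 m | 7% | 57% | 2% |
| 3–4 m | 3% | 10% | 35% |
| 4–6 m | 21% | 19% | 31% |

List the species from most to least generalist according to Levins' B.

Convert percentages to proportions (divide by 100).
Σp_3ᵢ² = 0.69² + 0.07² + 0.03² + 0.21² = 0.4761 + 0.0049 + 0.0009 + 0.0441 = 0.5260
B_3 = 1 / 0.5260 = 1.9011
Σp_2ᵢ² = 0.14² + 0.57² + 0.10² + 0.19² = 0.0196 + 0.3249 + 0.0100 + 0.0361 = 0.3906
B_2 = 1 / 0.3906 = 2.5602
Σp_1ᵢ² = 0.32² + 0.02² + 0.35² + 0.31² = 0.1024 + 0.0004 + 0.1225 + 0.0961 = 0.3214
B_1 = 1 / 0.3214 = 3.1114
Ranking by B (broadest → narrowest): species 1 (3.11) > species 2 (2.56) > species 3 (1.90)

species 1 > species 2 > species 3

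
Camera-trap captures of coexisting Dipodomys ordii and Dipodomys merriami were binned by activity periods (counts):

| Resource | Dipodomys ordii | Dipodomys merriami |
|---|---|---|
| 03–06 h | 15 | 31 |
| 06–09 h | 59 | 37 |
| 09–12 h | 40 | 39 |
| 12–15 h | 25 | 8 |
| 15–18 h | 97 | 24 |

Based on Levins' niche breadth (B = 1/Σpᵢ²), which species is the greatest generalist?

Dipodomys merriami

Proportions for Dipodomys ordii (n=236): 15/236=0.0636, 59/236=0.2500, 40/236=0.1695, 25/236=0.1059, 97/236=0.4110
Proportions for Dipodomys merriami (n=139): 31/139=0.2230, 37/139=0.2662, 39/139=0.2806, 8/139=0.0576, 24/139=0.1727
Σp_ordiᵢ² = 0.0636² + 0.2500² + 0.1695² + 0.1059² + 0.4110² = 0.004045 + 0.062500 + 0.028730 + 0.011215 + 0.168921 = 0.275411
B_ordi = 1 / 0.275411 = 3.6309
Σp_merrᵢ² = 0.2230² + 0.2662² + 0.2806² + 0.0576² + 0.1727² = 0.049729 + 0.070862 + 0.078736 + 0.003318 + 0.029825 = 0.232470
B_merr = 1 / 0.232470 = 4.3016
Highest B → broadest niche (most generalist): Dipodomys merriami (B = 4.30).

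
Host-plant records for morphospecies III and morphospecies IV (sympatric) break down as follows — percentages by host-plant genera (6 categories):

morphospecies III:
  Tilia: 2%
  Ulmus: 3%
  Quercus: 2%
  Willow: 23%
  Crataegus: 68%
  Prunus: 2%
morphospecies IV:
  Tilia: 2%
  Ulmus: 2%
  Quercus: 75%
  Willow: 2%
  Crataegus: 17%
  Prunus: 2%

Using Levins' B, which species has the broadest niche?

Convert percentages to proportions (divide by 100).
Σp_IIIᵢ² = 0.02² + 0.03² + 0.02² + 0.23² + 0.68² + 0.02² = 0.0004 + 0.0009 + 0.0004 + 0.0529 + 0.4624 + 0.0004 = 0.5174
B_III = 1 / 0.5174 = 1.9327
Σp_IVᵢ² = 0.02² + 0.02² + 0.75² + 0.02² + 0.17² + 0.02² = 0.0004 + 0.0004 + 0.5625 + 0.0004 + 0.0289 + 0.0004 = 0.5930
B_IV = 1 / 0.5930 = 1.6863
Highest B → broadest niche (most generalist): morphospecies III (B = 1.93).

morphospecies III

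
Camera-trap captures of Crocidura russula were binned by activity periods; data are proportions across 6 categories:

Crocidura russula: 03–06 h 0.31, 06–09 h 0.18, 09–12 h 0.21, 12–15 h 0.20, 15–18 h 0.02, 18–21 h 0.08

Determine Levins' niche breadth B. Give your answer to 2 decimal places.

4.56

Σpᵢ² = 0.31² + 0.18² + 0.21² + 0.20² + 0.02² + 0.08² = 0.0961 + 0.0324 + 0.0441 + 0.0400 + 0.0004 + 0.0064 = 0.2194
B = 1 / 0.2194 = 4.5579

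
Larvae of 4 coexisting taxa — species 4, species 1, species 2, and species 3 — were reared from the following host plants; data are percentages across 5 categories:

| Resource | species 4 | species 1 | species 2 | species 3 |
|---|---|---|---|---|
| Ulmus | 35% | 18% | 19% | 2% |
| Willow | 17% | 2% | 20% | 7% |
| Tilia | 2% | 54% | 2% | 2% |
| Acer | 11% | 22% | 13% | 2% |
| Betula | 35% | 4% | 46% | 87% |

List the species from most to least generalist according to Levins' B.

species 4 > species 2 > species 1 > species 3

Convert percentages to proportions (divide by 100).
Σp_4ᵢ² = 0.35² + 0.17² + 0.02² + 0.11² + 0.35² = 0.1225 + 0.0289 + 0.0004 + 0.0121 + 0.1225 = 0.2864
B_4 = 1 / 0.2864 = 3.4916
Σp_1ᵢ² = 0.18² + 0.02² + 0.54² + 0.22² + 0.04² = 0.0324 + 0.0004 + 0.2916 + 0.0484 + 0.0016 = 0.3744
B_1 = 1 / 0.3744 = 2.6709
Σp_2ᵢ² = 0.19² + 0.20² + 0.02² + 0.13² + 0.46² = 0.0361 + 0.0400 + 0.0004 + 0.0169 + 0.2116 = 0.3050
B_2 = 1 / 0.3050 = 3.2787
Σp_3ᵢ² = 0.02² + 0.07² + 0.02² + 0.02² + 0.87² = 0.0004 + 0.0049 + 0.0004 + 0.0004 + 0.7569 = 0.7630
B_3 = 1 / 0.7630 = 1.3106
Ranking by B (broadest → narrowest): species 4 (3.49) > species 2 (3.28) > species 1 (2.67) > species 3 (1.31)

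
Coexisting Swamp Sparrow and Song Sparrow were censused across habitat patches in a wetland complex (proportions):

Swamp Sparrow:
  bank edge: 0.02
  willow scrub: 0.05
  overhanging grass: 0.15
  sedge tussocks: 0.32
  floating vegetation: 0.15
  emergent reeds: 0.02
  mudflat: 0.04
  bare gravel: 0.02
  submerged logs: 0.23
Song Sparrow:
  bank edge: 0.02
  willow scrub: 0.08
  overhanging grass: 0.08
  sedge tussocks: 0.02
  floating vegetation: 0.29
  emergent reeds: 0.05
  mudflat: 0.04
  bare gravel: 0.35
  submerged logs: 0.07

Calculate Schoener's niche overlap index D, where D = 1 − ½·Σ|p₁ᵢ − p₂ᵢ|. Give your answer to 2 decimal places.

Σ|p₁ᵢ − p₂ᵢ| = 0.00 + 0.03 + 0.07 + 0.30 + 0.14 + 0.03 + 0.00 + 0.33 + 0.16 = 1.06
D = 1 − ½ × 1.06 = 1 − 0.530 = 0.4700

0.47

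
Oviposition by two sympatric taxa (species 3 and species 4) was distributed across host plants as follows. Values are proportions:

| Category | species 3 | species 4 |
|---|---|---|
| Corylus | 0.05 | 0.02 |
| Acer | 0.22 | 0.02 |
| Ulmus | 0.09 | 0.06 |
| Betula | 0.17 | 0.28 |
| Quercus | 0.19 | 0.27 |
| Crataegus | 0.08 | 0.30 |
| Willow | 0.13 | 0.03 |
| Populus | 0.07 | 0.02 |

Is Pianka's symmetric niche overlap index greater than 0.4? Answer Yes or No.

Yes

Σ p₁ᵢp₂ᵢ = 0.0010 + 0.0044 + 0.0054 + 0.0476 + 0.0513 + 0.0240 + 0.0039 + 0.0014 = 0.1390
Σp_1ᵢ² = 0.05² + 0.22² + 0.09² + 0.17² + 0.19² + 0.08² + 0.13² + 0.07² = 0.0025 + 0.0484 + 0.0081 + 0.0289 + 0.0361 + 0.0064 + 0.0169 + 0.0049 = 0.1522
Σp_2ᵢ² = 0.02² + 0.02² + 0.06² + 0.28² + 0.27² + 0.30² + 0.03² + 0.02² = 0.0004 + 0.0004 + 0.0036 + 0.0784 + 0.0729 + 0.0900 + 0.0009 + 0.0004 = 0.2470
O = 0.1390 / √(0.1522 × 0.2470) = 0.1390 / 0.19389 = 0.7169
O = 0.7169 > 0.4 → Yes.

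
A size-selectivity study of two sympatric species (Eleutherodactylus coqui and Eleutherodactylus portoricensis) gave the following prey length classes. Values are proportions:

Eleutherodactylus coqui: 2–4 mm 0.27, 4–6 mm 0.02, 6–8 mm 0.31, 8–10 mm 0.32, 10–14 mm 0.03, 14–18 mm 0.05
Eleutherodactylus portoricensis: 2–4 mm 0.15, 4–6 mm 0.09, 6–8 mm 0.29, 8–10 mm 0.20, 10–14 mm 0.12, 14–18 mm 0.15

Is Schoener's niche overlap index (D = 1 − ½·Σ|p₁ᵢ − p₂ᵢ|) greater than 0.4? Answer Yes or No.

Yes

Σ|p₁ᵢ − p₂ᵢ| = 0.12 + 0.07 + 0.02 + 0.12 + 0.09 + 0.10 = 0.52
D = 1 − ½ × 0.52 = 1 − 0.260 = 0.7400
D = 0.7400 > 0.4 → Yes.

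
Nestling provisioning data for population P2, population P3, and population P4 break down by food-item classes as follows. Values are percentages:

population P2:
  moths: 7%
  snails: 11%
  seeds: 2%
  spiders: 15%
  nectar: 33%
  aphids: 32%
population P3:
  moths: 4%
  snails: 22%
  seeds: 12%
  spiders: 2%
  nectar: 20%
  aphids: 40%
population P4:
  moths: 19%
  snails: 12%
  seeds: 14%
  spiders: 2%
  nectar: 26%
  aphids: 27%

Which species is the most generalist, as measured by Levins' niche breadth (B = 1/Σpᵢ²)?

population P4

Convert percentages to proportions (divide by 100).
Σp_P2ᵢ² = 0.07² + 0.11² + 0.02² + 0.15² + 0.33² + 0.32² = 0.0049 + 0.0121 + 0.0004 + 0.0225 + 0.1089 + 0.1024 = 0.2512
B_P2 = 1 / 0.2512 = 3.9809
Σp_P3ᵢ² = 0.04² + 0.22² + 0.12² + 0.02² + 0.20² + 0.40² = 0.0016 + 0.0484 + 0.0144 + 0.0004 + 0.0400 + 0.1600 = 0.2648
B_P3 = 1 / 0.2648 = 3.7764
Σp_P4ᵢ² = 0.19² + 0.12² + 0.14² + 0.02² + 0.26² + 0.27² = 0.0361 + 0.0144 + 0.0196 + 0.0004 + 0.0676 + 0.0729 = 0.2110
B_P4 = 1 / 0.2110 = 4.7393
Highest B → broadest niche (most generalist): population P4 (B = 4.74).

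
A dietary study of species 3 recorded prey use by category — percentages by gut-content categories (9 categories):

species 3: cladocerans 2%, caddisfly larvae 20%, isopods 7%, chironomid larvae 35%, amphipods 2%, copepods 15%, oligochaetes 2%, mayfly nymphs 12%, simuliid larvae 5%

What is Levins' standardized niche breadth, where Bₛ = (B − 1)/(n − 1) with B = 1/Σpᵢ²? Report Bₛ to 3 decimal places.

0.476

Convert percentages to proportions (divide by 100).
Σpᵢ² = 0.02² + 0.20² + 0.07² + 0.35² + 0.02² + 0.15² + 0.02² + 0.12² + 0.05² = 0.0004 + 0.0400 + 0.0049 + 0.1225 + 0.0004 + 0.0225 + 0.0004 + 0.0144 + 0.0025 = 0.2080
B = 1 / 0.2080 = 4.80769
Bₛ = (B − 1)/(n − 1) = (4.80769 − 1)/(9 − 1) = 3.80769/8 = 0.47596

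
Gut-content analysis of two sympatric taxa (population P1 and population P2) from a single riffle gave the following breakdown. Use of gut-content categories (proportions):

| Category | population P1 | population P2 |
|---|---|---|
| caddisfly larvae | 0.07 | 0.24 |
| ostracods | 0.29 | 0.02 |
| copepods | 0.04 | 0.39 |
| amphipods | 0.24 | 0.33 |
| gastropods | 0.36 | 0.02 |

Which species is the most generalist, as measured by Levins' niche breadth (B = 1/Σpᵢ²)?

Σp_P1ᵢ² = 0.07² + 0.29² + 0.04² + 0.24² + 0.36² = 0.0049 + 0.0841 + 0.0016 + 0.0576 + 0.1296 = 0.2778
B_P1 = 1 / 0.2778 = 3.5997
Σp_P2ᵢ² = 0.24² + 0.02² + 0.39² + 0.33² + 0.02² = 0.0576 + 0.0004 + 0.1521 + 0.1089 + 0.0004 = 0.3194
B_P2 = 1 / 0.3194 = 3.1309
Highest B → broadest niche (most generalist): population P1 (B = 3.60).

population P1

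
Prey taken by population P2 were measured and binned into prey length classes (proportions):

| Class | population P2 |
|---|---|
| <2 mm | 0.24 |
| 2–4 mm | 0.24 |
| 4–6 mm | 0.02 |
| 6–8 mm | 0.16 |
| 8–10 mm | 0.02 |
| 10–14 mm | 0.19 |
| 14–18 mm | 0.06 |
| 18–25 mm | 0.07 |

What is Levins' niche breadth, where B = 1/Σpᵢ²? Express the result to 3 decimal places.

5.371

Σpᵢ² = 0.24² + 0.24² + 0.02² + 0.16² + 0.02² + 0.19² + 0.06² + 0.07² = 0.0576 + 0.0576 + 0.0004 + 0.0256 + 0.0004 + 0.0361 + 0.0036 + 0.0049 = 0.1862
B = 1 / 0.1862 = 5.37057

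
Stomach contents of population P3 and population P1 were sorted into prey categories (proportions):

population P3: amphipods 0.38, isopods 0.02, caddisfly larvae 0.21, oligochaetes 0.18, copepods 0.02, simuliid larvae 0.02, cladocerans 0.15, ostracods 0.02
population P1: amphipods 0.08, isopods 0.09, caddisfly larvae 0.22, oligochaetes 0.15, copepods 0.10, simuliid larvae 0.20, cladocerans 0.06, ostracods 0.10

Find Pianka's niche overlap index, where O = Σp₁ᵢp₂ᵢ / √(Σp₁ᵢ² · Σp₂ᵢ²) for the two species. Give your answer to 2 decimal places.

Σ p₁ᵢp₂ᵢ = 0.0304 + 0.0018 + 0.0462 + 0.0270 + 0.0020 + 0.0040 + 0.0090 + 0.0020 = 0.1224
Σp_1ᵢ² = 0.38² + 0.02² + 0.21² + 0.18² + 0.02² + 0.02² + 0.15² + 0.02² = 0.1444 + 0.0004 + 0.0441 + 0.0324 + 0.0004 + 0.0004 + 0.0225 + 0.0004 = 0.2450
Σp_2ᵢ² = 0.08² + 0.09² + 0.22² + 0.15² + 0.10² + 0.20² + 0.06² + 0.10² = 0.0064 + 0.0081 + 0.0484 + 0.0225 + 0.0100 + 0.0400 + 0.0036 + 0.0100 = 0.1490
O = 0.1224 / √(0.2450 × 0.1490) = 0.1224 / 0.19106 = 0.6406

0.64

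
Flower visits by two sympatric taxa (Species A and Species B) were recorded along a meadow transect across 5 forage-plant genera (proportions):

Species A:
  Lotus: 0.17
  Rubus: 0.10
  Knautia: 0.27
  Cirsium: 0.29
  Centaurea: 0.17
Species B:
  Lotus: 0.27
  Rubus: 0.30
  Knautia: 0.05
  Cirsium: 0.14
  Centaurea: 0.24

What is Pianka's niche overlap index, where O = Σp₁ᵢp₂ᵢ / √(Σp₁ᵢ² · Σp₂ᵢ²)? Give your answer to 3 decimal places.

0.731

Σ p₁ᵢp₂ᵢ = 0.0459 + 0.0300 + 0.0135 + 0.0406 + 0.0408 = 0.1708
Σp_1ᵢ² = 0.17² + 0.10² + 0.27² + 0.29² + 0.17² = 0.0289 + 0.0100 + 0.0729 + 0.0841 + 0.0289 = 0.2248
Σp_2ᵢ² = 0.27² + 0.30² + 0.05² + 0.14² + 0.24² = 0.0729 + 0.0900 + 0.0025 + 0.0196 + 0.0576 = 0.2426
O = 0.1708 / √(0.2248 × 0.2426) = 0.1708 / 0.233530 = 0.73138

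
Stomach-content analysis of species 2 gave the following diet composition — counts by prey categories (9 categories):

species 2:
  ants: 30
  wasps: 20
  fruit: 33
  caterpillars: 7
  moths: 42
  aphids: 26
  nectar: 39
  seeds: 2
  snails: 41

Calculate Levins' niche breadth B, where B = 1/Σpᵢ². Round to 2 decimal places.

Proportions for species 2 (n=240): 30/240=0.1250, 20/240=0.0833, 33/240=0.1375, 7/240=0.0292, 42/240=0.1750, 26/240=0.1083, 39/240=0.1625, 2/240=0.0083, 41/240=0.1708
Σpᵢ² = 0.1250² + 0.0833² + 0.1375² + 0.0292² + 0.1750² + 0.1083² + 0.1625² + 0.0083² + 0.1708² = 0.015625 + 0.006939 + 0.018906 + 0.000853 + 0.030625 + 0.011729 + 0.026406 + 0.000069 + 0.029173 = 0.140325
B = 1 / 0.140325 = 7.1263

7.13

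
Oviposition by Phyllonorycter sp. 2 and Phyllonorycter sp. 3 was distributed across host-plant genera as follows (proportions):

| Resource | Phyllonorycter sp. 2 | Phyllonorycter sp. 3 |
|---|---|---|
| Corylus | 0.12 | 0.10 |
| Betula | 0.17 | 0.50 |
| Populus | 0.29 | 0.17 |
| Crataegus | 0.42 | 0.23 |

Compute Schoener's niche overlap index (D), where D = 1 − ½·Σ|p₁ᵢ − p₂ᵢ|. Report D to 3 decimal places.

0.670

Σ|p₁ᵢ − p₂ᵢ| = 0.02 + 0.33 + 0.12 + 0.19 = 0.66
D = 1 − ½ × 0.66 = 1 − 0.330 = 0.67000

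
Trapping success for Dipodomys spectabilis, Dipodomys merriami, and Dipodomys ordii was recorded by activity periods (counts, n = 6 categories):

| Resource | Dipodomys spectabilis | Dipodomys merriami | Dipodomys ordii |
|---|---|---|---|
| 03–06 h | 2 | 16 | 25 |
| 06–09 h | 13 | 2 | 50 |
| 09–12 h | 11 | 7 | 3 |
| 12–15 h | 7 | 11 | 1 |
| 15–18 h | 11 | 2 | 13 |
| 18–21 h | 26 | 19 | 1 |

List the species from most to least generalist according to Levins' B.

Proportions for Dipodomys spectabilis (n=70): 2/70=0.0286, 13/70=0.1857, 11/70=0.1571, 7/70=0.1000, 11/70=0.1571, 26/70=0.3714
Proportions for Dipodomys merriami (n=57): 16/57=0.2807, 2/57=0.0351, 7/57=0.1228, 11/57=0.1930, 2/57=0.0351, 19/57=0.3333
Proportions for Dipodomys ordii (n=93): 25/93=0.2688, 50/93=0.5376, 3/93=0.0323, 1/93=0.0108, 13/93=0.1398, 1/93=0.0108
Σp_specᵢ² = 0.0286² + 0.1857² + 0.1571² + 0.1000² + 0.1571² + 0.3714² = 0.000818 + 0.034484 + 0.024680 + 0.010000 + 0.024680 + 0.137938 = 0.232600
B_spec = 1 / 0.232600 = 4.2992
Σp_merrᵢ² = 0.2807² + 0.0351² + 0.1228² + 0.1930² + 0.0351² + 0.3333² = 0.078792 + 0.001232 + 0.015080 + 0.037249 + 0.001232 + 0.111089 = 0.244674
B_merr = 1 / 0.244674 = 4.0871
Σp_ordiᵢ² = 0.2688² + 0.5376² + 0.0323² + 0.0108² + 0.1398² + 0.0108² = 0.072253 + 0.289014 + 0.001043 + 0.000117 + 0.019544 + 0.000117 = 0.382088
B_ordi = 1 / 0.382088 = 2.6172
Ranking by B (broadest → narrowest): Dipodomys spectabilis (4.30) > Dipodomys merriami (4.09) > Dipodomys ordii (2.62)

Dipodomys spectabilis > Dipodomys merriami > Dipodomys ordii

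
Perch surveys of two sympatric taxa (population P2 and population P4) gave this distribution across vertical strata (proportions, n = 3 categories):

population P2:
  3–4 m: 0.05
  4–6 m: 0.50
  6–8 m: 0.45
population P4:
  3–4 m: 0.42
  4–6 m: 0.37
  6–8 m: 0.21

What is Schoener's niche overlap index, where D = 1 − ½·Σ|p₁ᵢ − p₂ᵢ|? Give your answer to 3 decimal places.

0.630

Σ|p₁ᵢ − p₂ᵢ| = 0.37 + 0.13 + 0.24 = 0.74
D = 1 − ½ × 0.74 = 1 − 0.370 = 0.63000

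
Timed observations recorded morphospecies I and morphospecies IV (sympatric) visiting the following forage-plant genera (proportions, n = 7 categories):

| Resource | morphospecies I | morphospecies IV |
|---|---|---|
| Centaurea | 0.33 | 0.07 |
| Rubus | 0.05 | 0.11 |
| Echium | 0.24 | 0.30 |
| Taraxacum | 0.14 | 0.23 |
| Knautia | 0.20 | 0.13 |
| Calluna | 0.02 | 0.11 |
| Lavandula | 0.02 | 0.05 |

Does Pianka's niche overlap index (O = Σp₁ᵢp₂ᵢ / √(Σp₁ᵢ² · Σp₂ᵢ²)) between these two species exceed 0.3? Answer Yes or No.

Σ p₁ᵢp₂ᵢ = 0.0231 + 0.0055 + 0.0720 + 0.0322 + 0.0260 + 0.0022 + 0.0010 = 0.1620
Σp_1ᵢ² = 0.33² + 0.05² + 0.24² + 0.14² + 0.20² + 0.02² + 0.02² = 0.1089 + 0.0025 + 0.0576 + 0.0196 + 0.0400 + 0.0004 + 0.0004 = 0.2294
Σp_2ᵢ² = 0.07² + 0.11² + 0.30² + 0.23² + 0.13² + 0.11² + 0.05² = 0.0049 + 0.0121 + 0.0900 + 0.0529 + 0.0169 + 0.0121 + 0.0025 = 0.1914
O = 0.1620 / √(0.2294 × 0.1914) = 0.1620 / 0.20954 = 0.7731
O = 0.7731 > 0.3 → Yes.

Yes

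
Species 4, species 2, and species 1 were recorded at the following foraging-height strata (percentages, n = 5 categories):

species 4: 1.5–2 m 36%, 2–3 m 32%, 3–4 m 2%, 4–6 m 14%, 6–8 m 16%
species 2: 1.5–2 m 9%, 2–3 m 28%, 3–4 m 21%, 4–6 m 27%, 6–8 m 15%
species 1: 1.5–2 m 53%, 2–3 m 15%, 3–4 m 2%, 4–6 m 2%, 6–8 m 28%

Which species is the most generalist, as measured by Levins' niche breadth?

species 2

Convert percentages to proportions (divide by 100).
Σp_4ᵢ² = 0.36² + 0.32² + 0.02² + 0.14² + 0.16² = 0.1296 + 0.1024 + 0.0004 + 0.0196 + 0.0256 = 0.2776
B_4 = 1 / 0.2776 = 3.6023
Σp_2ᵢ² = 0.09² + 0.28² + 0.21² + 0.27² + 0.15² = 0.0081 + 0.0784 + 0.0441 + 0.0729 + 0.0225 = 0.2260
B_2 = 1 / 0.2260 = 4.4248
Σp_1ᵢ² = 0.53² + 0.15² + 0.02² + 0.02² + 0.28² = 0.2809 + 0.0225 + 0.0004 + 0.0004 + 0.0784 = 0.3826
B_1 = 1 / 0.3826 = 2.6137
Highest B → broadest niche (most generalist): species 2 (B = 4.42).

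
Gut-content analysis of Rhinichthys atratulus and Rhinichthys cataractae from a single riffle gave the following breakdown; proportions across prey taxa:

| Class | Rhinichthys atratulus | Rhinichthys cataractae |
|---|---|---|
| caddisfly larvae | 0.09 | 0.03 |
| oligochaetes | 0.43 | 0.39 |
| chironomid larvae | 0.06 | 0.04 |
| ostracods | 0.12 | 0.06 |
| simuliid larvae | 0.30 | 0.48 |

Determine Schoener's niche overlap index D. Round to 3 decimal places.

Σ|p₁ᵢ − p₂ᵢ| = 0.06 + 0.04 + 0.02 + 0.06 + 0.18 = 0.36
D = 1 − ½ × 0.36 = 1 − 0.180 = 0.82000

0.820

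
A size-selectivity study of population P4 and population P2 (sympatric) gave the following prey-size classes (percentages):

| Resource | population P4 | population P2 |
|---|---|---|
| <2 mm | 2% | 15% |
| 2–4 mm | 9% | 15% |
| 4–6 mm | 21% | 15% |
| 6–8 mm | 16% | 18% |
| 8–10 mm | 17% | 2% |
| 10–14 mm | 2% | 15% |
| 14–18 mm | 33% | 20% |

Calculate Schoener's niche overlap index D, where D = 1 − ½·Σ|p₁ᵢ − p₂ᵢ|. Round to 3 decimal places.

Convert percentages to proportions (divide by 100).
Σ|p₁ᵢ − p₂ᵢ| = 0.13 + 0.06 + 0.06 + 0.02 + 0.15 + 0.13 + 0.13 = 0.68
D = 1 − ½ × 0.68 = 1 − 0.340 = 0.66000

0.660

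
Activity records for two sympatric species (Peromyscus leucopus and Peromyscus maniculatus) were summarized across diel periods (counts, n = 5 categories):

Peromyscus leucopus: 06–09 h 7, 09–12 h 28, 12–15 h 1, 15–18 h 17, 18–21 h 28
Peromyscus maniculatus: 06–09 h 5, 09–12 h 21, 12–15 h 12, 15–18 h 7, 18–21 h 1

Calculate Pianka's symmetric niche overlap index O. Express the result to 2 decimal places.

Proportions for Peromyscus leucopus (n=81): 7/81=0.0864, 28/81=0.3457, 1/81=0.0123, 17/81=0.2099, 28/81=0.3457
Proportions for Peromyscus maniculatus (n=46): 5/46=0.1087, 21/46=0.4565, 12/46=0.2609, 7/46=0.1522, 1/46=0.0217
Σ p₁ᵢp₂ᵢ = 0.009392 + 0.157812 + 0.003209 + 0.031947 + 0.007502 = 0.209862
Σp_1ᵢ² = 0.0864² + 0.3457² + 0.0123² + 0.2099² + 0.3457² = 0.007465 + 0.119508 + 0.000151 + 0.044058 + 0.119508 = 0.290690
Σp_2ᵢ² = 0.1087² + 0.4565² + 0.2609² + 0.1522² + 0.0217² = 0.011816 + 0.208392 + 0.068069 + 0.023165 + 0.000471 = 0.311913
O = 0.209862 / √(0.290690 × 0.311913) = 0.209862 / 0.3011146 = 0.6970

0.70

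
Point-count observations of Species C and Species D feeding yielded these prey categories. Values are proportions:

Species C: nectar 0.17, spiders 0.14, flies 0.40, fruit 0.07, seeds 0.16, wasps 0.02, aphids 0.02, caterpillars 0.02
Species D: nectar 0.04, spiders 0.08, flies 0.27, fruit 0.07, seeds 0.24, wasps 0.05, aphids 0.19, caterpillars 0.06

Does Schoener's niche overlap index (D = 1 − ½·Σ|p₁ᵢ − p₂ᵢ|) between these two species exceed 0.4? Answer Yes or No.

Yes

Σ|p₁ᵢ − p₂ᵢ| = 0.13 + 0.06 + 0.13 + 0.00 + 0.08 + 0.03 + 0.17 + 0.04 = 0.64
D = 1 − ½ × 0.64 = 1 − 0.320 = 0.6800
D = 0.6800 > 0.4 → Yes.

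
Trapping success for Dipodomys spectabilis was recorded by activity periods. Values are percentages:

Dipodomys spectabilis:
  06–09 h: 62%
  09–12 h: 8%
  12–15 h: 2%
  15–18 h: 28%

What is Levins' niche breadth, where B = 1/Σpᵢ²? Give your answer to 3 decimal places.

2.129

Convert percentages to proportions (divide by 100).
Σpᵢ² = 0.62² + 0.08² + 0.02² + 0.28² = 0.3844 + 0.0064 + 0.0004 + 0.0784 = 0.4696
B = 1 / 0.4696 = 2.12947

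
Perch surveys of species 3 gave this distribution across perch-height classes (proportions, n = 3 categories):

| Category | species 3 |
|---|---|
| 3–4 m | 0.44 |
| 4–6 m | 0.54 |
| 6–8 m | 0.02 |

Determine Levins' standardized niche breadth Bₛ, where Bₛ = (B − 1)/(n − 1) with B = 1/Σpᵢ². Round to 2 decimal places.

0.53

Σpᵢ² = 0.44² + 0.54² + 0.02² = 0.1936 + 0.2916 + 0.0004 = 0.4856
B = 1 / 0.4856 = 2.0593
Bₛ = (B − 1)/(n − 1) = (2.0593 − 1)/(3 − 1) = 1.0593/2 = 0.5297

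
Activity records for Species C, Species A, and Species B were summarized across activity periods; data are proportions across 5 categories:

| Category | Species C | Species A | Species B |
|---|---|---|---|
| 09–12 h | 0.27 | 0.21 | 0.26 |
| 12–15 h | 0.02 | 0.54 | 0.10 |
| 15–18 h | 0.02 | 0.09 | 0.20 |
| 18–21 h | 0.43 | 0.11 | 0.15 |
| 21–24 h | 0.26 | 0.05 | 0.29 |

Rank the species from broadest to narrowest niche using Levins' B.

Species B > Species C > Species A

Σp_Cᵢ² = 0.27² + 0.02² + 0.02² + 0.43² + 0.26² = 0.0729 + 0.0004 + 0.0004 + 0.1849 + 0.0676 = 0.3262
B_C = 1 / 0.3262 = 3.0656
Σp_Aᵢ² = 0.21² + 0.54² + 0.09² + 0.11² + 0.05² = 0.0441 + 0.2916 + 0.0081 + 0.0121 + 0.0025 = 0.3584
B_A = 1 / 0.3584 = 2.7902
Σp_Bᵢ² = 0.26² + 0.10² + 0.20² + 0.15² + 0.29² = 0.0676 + 0.0100 + 0.0400 + 0.0225 + 0.0841 = 0.2242
B_B = 1 / 0.2242 = 4.4603
Ranking by B (broadest → narrowest): Species B (4.46) > Species C (3.07) > Species A (2.79)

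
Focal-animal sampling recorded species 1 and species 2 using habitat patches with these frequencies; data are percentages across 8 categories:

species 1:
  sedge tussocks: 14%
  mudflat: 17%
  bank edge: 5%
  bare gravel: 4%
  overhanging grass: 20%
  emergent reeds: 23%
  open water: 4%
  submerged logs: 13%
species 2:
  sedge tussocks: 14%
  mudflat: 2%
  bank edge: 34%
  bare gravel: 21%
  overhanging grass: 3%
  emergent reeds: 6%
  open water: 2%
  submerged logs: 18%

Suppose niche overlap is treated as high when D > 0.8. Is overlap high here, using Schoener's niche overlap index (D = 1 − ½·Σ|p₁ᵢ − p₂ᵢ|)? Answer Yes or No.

Convert percentages to proportions (divide by 100).
Σ|p₁ᵢ − p₂ᵢ| = 0.00 + 0.15 + 0.29 + 0.17 + 0.17 + 0.17 + 0.02 + 0.05 = 1.02
D = 1 − ½ × 1.02 = 1 − 0.510 = 0.4900
D = 0.4900 < 0.8 → No.

No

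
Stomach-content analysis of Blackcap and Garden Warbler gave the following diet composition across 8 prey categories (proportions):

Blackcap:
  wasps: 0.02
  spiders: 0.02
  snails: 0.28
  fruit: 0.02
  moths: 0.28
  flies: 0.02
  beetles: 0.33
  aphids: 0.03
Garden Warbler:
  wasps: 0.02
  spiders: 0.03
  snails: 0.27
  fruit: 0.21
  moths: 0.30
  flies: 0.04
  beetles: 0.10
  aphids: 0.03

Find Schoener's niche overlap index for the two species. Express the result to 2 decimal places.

Σ|p₁ᵢ − p₂ᵢ| = 0.00 + 0.01 + 0.01 + 0.19 + 0.02 + 0.02 + 0.23 + 0.00 = 0.48
D = 1 − ½ × 0.48 = 1 − 0.240 = 0.7600

0.76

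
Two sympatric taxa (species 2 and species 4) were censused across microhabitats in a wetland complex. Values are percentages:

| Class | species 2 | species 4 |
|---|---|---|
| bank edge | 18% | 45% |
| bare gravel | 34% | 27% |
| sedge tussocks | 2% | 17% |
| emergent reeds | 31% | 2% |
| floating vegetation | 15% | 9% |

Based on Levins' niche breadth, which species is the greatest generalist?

species 2

Convert percentages to proportions (divide by 100).
Σp_2ᵢ² = 0.18² + 0.34² + 0.02² + 0.31² + 0.15² = 0.0324 + 0.1156 + 0.0004 + 0.0961 + 0.0225 = 0.2670
B_2 = 1 / 0.2670 = 3.7453
Σp_4ᵢ² = 0.45² + 0.27² + 0.17² + 0.02² + 0.09² = 0.2025 + 0.0729 + 0.0289 + 0.0004 + 0.0081 = 0.3128
B_4 = 1 / 0.3128 = 3.1969
Highest B → broadest niche (most generalist): species 2 (B = 3.75).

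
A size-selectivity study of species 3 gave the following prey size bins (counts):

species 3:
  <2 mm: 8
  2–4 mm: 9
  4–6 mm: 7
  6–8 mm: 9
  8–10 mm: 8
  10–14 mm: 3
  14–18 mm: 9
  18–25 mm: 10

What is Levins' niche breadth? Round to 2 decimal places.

Proportions for species 3 (n=63): 8/63=0.1270, 9/63=0.1429, 7/63=0.1111, 9/63=0.1429, 8/63=0.1270, 3/63=0.0476, 9/63=0.1429, 10/63=0.1587
Σpᵢ² = 0.1270² + 0.1429² + 0.1111² + 0.1429² + 0.1270² + 0.0476² + 0.1429² + 0.1587² = 0.016129 + 0.020420 + 0.012343 + 0.020420 + 0.016129 + 0.002266 + 0.020420 + 0.025186 = 0.133313
B = 1 / 0.133313 = 7.5011

7.50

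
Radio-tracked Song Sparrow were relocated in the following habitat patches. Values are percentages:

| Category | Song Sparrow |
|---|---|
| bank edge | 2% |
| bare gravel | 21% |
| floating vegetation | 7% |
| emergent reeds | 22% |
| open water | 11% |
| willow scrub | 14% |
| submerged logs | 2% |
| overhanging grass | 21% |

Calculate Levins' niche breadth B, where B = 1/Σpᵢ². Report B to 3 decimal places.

5.747

Convert percentages to proportions (divide by 100).
Σpᵢ² = 0.02² + 0.21² + 0.07² + 0.22² + 0.11² + 0.14² + 0.02² + 0.21² = 0.0004 + 0.0441 + 0.0049 + 0.0484 + 0.0121 + 0.0196 + 0.0004 + 0.0441 = 0.1740
B = 1 / 0.1740 = 5.74713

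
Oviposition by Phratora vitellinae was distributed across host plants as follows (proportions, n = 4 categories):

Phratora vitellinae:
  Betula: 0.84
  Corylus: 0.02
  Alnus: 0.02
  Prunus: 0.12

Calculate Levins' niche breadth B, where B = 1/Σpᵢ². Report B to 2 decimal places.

Σpᵢ² = 0.84² + 0.02² + 0.02² + 0.12² = 0.7056 + 0.0004 + 0.0004 + 0.0144 = 0.7208
B = 1 / 0.7208 = 1.3873

1.39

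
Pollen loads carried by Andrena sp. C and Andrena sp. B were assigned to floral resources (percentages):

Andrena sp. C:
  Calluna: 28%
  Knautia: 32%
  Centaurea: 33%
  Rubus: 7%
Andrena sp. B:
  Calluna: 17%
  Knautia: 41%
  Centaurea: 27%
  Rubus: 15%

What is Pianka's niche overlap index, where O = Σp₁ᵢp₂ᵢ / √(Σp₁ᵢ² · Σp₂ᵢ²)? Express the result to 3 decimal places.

0.949

Convert percentages to proportions (divide by 100).
Σ p₁ᵢp₂ᵢ = 0.0476 + 0.1312 + 0.0891 + 0.0105 = 0.2784
Σp_1ᵢ² = 0.28² + 0.32² + 0.33² + 0.07² = 0.0784 + 0.1024 + 0.1089 + 0.0049 = 0.2946
Σp_2ᵢ² = 0.17² + 0.41² + 0.27² + 0.15² = 0.0289 + 0.1681 + 0.0729 + 0.0225 = 0.2924
O = 0.2784 / √(0.2946 × 0.2924) = 0.2784 / 0.293498 = 0.94856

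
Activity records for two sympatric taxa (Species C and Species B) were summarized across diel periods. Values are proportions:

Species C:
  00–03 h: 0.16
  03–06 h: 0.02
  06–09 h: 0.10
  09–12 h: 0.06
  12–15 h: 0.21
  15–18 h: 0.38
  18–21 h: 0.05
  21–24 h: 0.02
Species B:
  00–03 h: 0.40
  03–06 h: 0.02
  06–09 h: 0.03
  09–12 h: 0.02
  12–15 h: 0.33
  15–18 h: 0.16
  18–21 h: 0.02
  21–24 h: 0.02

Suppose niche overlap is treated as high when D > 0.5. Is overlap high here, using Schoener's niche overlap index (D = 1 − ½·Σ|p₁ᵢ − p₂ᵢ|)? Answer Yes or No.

Yes

Σ|p₁ᵢ − p₂ᵢ| = 0.24 + 0.00 + 0.07 + 0.04 + 0.12 + 0.22 + 0.03 + 0.00 = 0.72
D = 1 − ½ × 0.72 = 1 − 0.360 = 0.6400
D = 0.6400 > 0.5 → Yes.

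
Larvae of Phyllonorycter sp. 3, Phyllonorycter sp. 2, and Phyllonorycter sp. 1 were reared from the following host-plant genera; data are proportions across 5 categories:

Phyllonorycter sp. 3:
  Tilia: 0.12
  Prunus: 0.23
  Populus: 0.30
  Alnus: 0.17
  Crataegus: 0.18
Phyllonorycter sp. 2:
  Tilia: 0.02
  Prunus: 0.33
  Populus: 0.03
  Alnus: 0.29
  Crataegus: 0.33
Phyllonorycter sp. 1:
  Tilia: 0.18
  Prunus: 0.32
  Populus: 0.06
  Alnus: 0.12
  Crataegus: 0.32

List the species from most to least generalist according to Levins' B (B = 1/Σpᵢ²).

Σp_3ᵢ² = 0.12² + 0.23² + 0.30² + 0.17² + 0.18² = 0.0144 + 0.0529 + 0.0900 + 0.0289 + 0.0324 = 0.2186
B_3 = 1 / 0.2186 = 4.5746
Σp_2ᵢ² = 0.02² + 0.33² + 0.03² + 0.29² + 0.33² = 0.0004 + 0.1089 + 0.0009 + 0.0841 + 0.1089 = 0.3032
B_2 = 1 / 0.3032 = 3.2982
Σp_1ᵢ² = 0.18² + 0.32² + 0.06² + 0.12² + 0.32² = 0.0324 + 0.1024 + 0.0036 + 0.0144 + 0.1024 = 0.2552
B_1 = 1 / 0.2552 = 3.9185
Ranking by B (broadest → narrowest): Phyllonorycter sp. 3 (4.57) > Phyllonorycter sp. 1 (3.92) > Phyllonorycter sp. 2 (3.30)

Phyllonorycter sp. 3 > Phyllonorycter sp. 1 > Phyllonorycter sp. 2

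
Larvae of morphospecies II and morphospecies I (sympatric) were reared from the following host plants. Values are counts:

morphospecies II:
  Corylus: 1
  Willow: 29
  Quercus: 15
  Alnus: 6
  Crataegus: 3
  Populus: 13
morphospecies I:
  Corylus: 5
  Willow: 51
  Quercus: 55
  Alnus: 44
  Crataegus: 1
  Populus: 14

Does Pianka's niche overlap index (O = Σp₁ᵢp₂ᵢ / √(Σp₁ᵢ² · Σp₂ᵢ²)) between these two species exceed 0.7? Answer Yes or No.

Yes

Proportions for morphospecies II (n=67): 1/67=0.0149, 29/67=0.4328, 15/67=0.2239, 6/67=0.0896, 3/67=0.0448, 13/67=0.1940
Proportions for morphospecies I (n=170): 5/170=0.0294, 51/170=0.3000, 55/170=0.3235, 44/170=0.2588, 1/170=0.0059, 14/170=0.0824
Σ p₁ᵢp₂ᵢ = 0.000438 + 0.129840 + 0.072432 + 0.023188 + 0.000264 + 0.015986 = 0.242148
Σp_1ᵢ² = 0.0149² + 0.4328² + 0.2239² + 0.0896² + 0.0448² + 0.1940² = 0.000222 + 0.187316 + 0.050131 + 0.008028 + 0.002007 + 0.037636 = 0.285340
Σp_2ᵢ² = 0.0294² + 0.3000² + 0.3235² + 0.2588² + 0.0059² + 0.0824² = 0.000864 + 0.090000 + 0.104652 + 0.066977 + 0.000035 + 0.006790 = 0.269318
O = 0.242148 / √(0.285340 × 0.269318) = 0.242148 / 0.2772133 = 0.8735
O = 0.8735 > 0.7 → Yes.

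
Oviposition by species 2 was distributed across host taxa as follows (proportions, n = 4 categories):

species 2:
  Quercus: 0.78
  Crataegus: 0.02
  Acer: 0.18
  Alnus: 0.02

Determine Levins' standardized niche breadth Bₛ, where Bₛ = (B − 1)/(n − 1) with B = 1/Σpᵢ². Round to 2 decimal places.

Σpᵢ² = 0.78² + 0.02² + 0.18² + 0.02² = 0.6084 + 0.0004 + 0.0324 + 0.0004 = 0.6416
B = 1 / 0.6416 = 1.5586
Bₛ = (B − 1)/(n − 1) = (1.5586 − 1)/(4 − 1) = 0.5586/3 = 0.1862

0.19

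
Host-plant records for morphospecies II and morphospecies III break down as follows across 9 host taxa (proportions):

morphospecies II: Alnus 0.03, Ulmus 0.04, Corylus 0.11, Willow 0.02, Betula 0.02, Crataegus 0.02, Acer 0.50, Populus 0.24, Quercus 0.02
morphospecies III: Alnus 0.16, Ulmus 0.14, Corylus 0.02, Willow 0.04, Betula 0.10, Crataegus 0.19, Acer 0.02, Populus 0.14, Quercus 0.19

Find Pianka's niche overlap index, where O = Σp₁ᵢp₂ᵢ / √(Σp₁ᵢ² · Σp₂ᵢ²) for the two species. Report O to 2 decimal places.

0.30

Σ p₁ᵢp₂ᵢ = 0.0048 + 0.0056 + 0.0022 + 0.0008 + 0.0020 + 0.0038 + 0.0100 + 0.0336 + 0.0038 = 0.0666
Σp_1ᵢ² = 0.03² + 0.04² + 0.11² + 0.02² + 0.02² + 0.02² + 0.50² + 0.24² + 0.02² = 0.0009 + 0.0016 + 0.0121 + 0.0004 + 0.0004 + 0.0004 + 0.2500 + 0.0576 + 0.0004 = 0.3238
Σp_2ᵢ² = 0.16² + 0.14² + 0.02² + 0.04² + 0.10² + 0.19² + 0.02² + 0.14² + 0.19² = 0.0256 + 0.0196 + 0.0004 + 0.0016 + 0.0100 + 0.0361 + 0.0004 + 0.0196 + 0.0361 = 0.1494
O = 0.0666 / √(0.3238 × 0.1494) = 0.0666 / 0.21994 = 0.3028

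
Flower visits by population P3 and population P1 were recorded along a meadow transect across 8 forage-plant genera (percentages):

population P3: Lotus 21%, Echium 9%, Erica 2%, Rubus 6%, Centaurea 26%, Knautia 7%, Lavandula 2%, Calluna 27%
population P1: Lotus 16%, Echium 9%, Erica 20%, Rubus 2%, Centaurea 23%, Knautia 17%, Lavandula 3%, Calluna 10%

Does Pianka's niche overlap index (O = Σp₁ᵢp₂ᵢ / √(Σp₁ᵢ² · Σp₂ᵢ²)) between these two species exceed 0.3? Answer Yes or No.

Convert percentages to proportions (divide by 100).
Σ p₁ᵢp₂ᵢ = 0.0336 + 0.0081 + 0.0040 + 0.0012 + 0.0598 + 0.0119 + 0.0006 + 0.0270 = 0.1462
Σp_1ᵢ² = 0.21² + 0.09² + 0.02² + 0.06² + 0.26² + 0.07² + 0.02² + 0.27² = 0.0441 + 0.0081 + 0.0004 + 0.0036 + 0.0676 + 0.0049 + 0.0004 + 0.0729 = 0.2020
Σp_2ᵢ² = 0.16² + 0.09² + 0.20² + 0.02² + 0.23² + 0.17² + 0.03² + 0.10² = 0.0256 + 0.0081 + 0.0400 + 0.0004 + 0.0529 + 0.0289 + 0.0009 + 0.0100 = 0.1668
O = 0.1462 / √(0.2020 × 0.1668) = 0.1462 / 0.18356 = 0.7965
O = 0.7965 > 0.3 → Yes.

Yes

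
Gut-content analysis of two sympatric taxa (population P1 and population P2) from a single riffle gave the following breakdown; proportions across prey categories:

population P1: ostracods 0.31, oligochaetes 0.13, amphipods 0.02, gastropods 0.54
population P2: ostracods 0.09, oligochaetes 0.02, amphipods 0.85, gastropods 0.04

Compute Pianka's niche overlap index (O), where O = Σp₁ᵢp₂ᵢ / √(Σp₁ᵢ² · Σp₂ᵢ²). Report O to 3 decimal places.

Σ p₁ᵢp₂ᵢ = 0.0279 + 0.0026 + 0.0170 + 0.0216 = 0.0691
Σp_1ᵢ² = 0.31² + 0.13² + 0.02² + 0.54² = 0.0961 + 0.0169 + 0.0004 + 0.2916 = 0.4050
Σp_2ᵢ² = 0.09² + 0.02² + 0.85² + 0.04² = 0.0081 + 0.0004 + 0.7225 + 0.0016 = 0.7326
O = 0.0691 / √(0.4050 × 0.7326) = 0.0691 / 0.544705 = 0.12686

0.127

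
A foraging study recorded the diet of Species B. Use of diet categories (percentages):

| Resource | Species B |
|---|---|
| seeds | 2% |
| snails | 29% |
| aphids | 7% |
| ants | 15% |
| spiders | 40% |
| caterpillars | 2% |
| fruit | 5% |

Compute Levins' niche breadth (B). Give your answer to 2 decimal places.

3.64

Convert percentages to proportions (divide by 100).
Σpᵢ² = 0.02² + 0.29² + 0.07² + 0.15² + 0.40² + 0.02² + 0.05² = 0.0004 + 0.0841 + 0.0049 + 0.0225 + 0.1600 + 0.0004 + 0.0025 = 0.2748
B = 1 / 0.2748 = 3.6390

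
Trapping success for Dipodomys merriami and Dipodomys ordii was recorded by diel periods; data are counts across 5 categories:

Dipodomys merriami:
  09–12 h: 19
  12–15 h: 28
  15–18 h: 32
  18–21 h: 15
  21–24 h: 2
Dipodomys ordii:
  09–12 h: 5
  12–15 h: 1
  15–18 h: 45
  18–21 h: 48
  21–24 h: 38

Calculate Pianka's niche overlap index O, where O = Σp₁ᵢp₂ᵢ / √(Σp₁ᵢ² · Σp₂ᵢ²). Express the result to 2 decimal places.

Proportions for Dipodomys merriami (n=96): 19/96=0.1979, 28/96=0.2917, 32/96=0.3333, 15/96=0.1563, 2/96=0.0208
Proportions for Dipodomys ordii (n=137): 5/137=0.0365, 1/137=0.0073, 45/137=0.3285, 48/137=0.3504, 38/137=0.2774
Σ p₁ᵢp₂ᵢ = 0.007223 + 0.002129 + 0.109489 + 0.054768 + 0.005770 = 0.179379
Σp_1ᵢ² = 0.1979² + 0.2917² + 0.3333² + 0.1563² + 0.0208² = 0.039164 + 0.085089 + 0.111089 + 0.024430 + 0.000433 = 0.260205
Σp_2ᵢ² = 0.0365² + 0.0073² + 0.3285² + 0.3504² + 0.2774² = 0.001332 + 0.000053 + 0.107912 + 0.122780 + 0.076951 = 0.309028
O = 0.179379 / √(0.260205 × 0.309028) = 0.179379 / 0.2835677 = 0.6326

0.63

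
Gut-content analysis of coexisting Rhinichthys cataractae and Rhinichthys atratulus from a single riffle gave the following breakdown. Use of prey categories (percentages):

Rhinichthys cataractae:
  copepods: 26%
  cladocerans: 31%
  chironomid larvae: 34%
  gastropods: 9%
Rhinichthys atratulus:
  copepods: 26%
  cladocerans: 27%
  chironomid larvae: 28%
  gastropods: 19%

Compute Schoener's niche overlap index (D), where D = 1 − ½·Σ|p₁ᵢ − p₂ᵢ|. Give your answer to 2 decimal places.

0.90

Convert percentages to proportions (divide by 100).
Σ|p₁ᵢ − p₂ᵢ| = 0.00 + 0.04 + 0.06 + 0.10 = 0.20
D = 1 − ½ × 0.20 = 1 − 0.100 = 0.9000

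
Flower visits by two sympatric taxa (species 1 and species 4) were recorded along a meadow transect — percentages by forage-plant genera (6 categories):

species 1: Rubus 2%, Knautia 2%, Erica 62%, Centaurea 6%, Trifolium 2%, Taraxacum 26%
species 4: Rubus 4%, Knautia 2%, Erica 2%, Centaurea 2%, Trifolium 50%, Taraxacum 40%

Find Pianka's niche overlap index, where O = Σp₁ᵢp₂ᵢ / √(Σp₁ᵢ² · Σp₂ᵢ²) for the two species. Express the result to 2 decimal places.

Convert percentages to proportions (divide by 100).
Σ p₁ᵢp₂ᵢ = 0.0008 + 0.0004 + 0.0124 + 0.0012 + 0.0100 + 0.1040 = 0.1288
Σp_1ᵢ² = 0.02² + 0.02² + 0.62² + 0.06² + 0.02² + 0.26² = 0.0004 + 0.0004 + 0.3844 + 0.0036 + 0.0004 + 0.0676 = 0.4568
Σp_2ᵢ² = 0.04² + 0.02² + 0.02² + 0.02² + 0.50² + 0.40² = 0.0016 + 0.0004 + 0.0004 + 0.0004 + 0.2500 + 0.1600 = 0.4128
O = 0.1288 / √(0.4568 × 0.4128) = 0.1288 / 0.43424 = 0.2966

0.30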